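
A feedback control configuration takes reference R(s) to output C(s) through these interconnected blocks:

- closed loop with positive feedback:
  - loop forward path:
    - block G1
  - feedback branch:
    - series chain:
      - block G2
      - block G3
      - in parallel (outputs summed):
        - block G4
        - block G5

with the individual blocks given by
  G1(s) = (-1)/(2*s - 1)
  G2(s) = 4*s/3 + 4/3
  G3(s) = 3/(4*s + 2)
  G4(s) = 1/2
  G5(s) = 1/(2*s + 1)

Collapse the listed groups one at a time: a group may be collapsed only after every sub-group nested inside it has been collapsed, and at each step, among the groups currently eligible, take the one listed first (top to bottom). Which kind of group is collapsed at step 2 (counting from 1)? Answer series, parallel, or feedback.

Step 1. reduce the parallel group G4, G5
Step 2. series reduction of G2, G3, (G4+G5)
Step 3. collapse the loop (G1 forward, (G2*G3*(G4+G5)) return)
So the answer for step 2 is series.

Final answer: series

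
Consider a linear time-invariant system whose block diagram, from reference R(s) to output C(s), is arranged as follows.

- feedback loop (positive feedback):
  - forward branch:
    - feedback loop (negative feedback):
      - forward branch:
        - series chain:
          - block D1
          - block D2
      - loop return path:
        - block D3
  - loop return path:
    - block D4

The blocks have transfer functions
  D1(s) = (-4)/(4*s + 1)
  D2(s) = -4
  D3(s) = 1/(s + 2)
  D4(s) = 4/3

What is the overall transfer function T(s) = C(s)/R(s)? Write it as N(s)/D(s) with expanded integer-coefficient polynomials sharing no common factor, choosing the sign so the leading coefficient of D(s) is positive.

[1] series reduction of D1, D2 = 16/(4*s + 1)
[2] close the feedback loop around (D1*D2), D3 = (16*s + 32)/(4*s^2 + 9*s + 18)
[3] apply the feedback formula to [(D1*D2)/(1+(D1*D2)*D3)], D4, giving the overall T(s)

Therefore the answer is (48*s + 96)/(12*s^2 - 37*s - 74).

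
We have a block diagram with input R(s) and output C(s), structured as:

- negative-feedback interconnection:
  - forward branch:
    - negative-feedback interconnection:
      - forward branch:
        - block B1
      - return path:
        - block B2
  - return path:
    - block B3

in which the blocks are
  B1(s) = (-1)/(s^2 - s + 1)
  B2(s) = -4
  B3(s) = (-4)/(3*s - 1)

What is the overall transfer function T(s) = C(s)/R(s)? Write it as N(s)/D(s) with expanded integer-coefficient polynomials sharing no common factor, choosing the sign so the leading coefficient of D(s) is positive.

First reduce the diagram to T(s).

Step 1: collapse the loop (B1 forward, B2 return) gives (-1)/(s^2 - s + 5)
Step 2: feedback reduction of [B1/(1+B1*B2)], B3, which is the overall transfer function T(s) = C(s)/R(s) in lowest terms

Answer: (1 - 3*s)/(3*s^3 - 4*s^2 + 16*s - 1)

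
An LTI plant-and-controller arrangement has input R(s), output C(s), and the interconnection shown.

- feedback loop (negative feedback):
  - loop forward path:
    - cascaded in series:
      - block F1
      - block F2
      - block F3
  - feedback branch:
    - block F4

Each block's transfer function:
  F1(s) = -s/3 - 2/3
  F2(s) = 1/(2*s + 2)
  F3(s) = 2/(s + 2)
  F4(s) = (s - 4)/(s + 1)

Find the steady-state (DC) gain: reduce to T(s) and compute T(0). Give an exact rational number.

Step 1. combine F1, F2, F3 in series, giving (-1)/(3*s + 3)
Step 2. feedback reduction of (F1*F2*F3), F4, giving (-s - 1)/(3*s^2 + 5*s + 7)
That last expression is T(s); at s = 0 only the constant terms survive, so T(0) = -1/7.

Answer: -1/7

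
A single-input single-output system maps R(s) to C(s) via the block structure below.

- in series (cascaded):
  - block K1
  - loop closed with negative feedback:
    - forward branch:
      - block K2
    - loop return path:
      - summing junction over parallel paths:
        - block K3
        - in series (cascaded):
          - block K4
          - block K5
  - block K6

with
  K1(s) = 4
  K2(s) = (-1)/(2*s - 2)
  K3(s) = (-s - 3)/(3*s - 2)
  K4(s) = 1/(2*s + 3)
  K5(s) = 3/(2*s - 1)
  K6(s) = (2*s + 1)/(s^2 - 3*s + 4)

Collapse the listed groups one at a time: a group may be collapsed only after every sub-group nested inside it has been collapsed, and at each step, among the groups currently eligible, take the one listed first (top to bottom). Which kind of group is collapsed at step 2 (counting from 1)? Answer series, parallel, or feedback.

1. combine K4, K5 in series
2. parallel reduction of K3, (K4*K5)
3. close the feedback loop around K2, (K3+(K4*K5))
4. reduce the series chain K1, [K2/(1+K2*(K3+(K4*K5)))], K6
The group at step 2 is a parallel group.

Hence the answer: parallel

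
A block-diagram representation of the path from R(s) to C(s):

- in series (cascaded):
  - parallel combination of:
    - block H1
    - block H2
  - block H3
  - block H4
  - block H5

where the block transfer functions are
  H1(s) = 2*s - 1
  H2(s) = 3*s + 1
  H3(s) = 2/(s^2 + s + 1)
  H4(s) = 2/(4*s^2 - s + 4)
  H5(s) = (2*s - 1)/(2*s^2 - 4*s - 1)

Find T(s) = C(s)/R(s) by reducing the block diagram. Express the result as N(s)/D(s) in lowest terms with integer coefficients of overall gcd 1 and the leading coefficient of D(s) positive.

[1] sum the parallel branches H1, H2 -> 5*s
[2] combine (H1+H2), H3, H4, H5 in series; the result is T(s) itself (integer coefficients, no common factor, positive leading denominator coefficient)

Hence the answer: (40*s^2 - 20*s)/(8*s^6 - 10*s^5 - 2*s^4 - 25*s^3 - 11*s^2 - 19*s - 4)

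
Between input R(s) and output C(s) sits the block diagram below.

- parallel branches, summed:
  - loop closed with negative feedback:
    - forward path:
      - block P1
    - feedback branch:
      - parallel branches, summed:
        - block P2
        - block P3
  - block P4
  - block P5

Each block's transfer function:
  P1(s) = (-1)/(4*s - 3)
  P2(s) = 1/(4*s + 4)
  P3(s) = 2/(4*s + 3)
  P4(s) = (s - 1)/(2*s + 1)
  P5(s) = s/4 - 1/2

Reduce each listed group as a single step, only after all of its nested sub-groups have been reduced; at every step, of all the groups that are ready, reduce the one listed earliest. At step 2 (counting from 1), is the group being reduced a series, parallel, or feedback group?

Reducing step by step:

Step 1. add P2, P3 (parallel)
Step 2. collapse the loop (P1 forward, (P2+P3) return)
Step 3. add [P1/(1+P1*(P2+P3))], P4, P5 (parallel)
The group at step 2 is a feedback group.

Answer: feedback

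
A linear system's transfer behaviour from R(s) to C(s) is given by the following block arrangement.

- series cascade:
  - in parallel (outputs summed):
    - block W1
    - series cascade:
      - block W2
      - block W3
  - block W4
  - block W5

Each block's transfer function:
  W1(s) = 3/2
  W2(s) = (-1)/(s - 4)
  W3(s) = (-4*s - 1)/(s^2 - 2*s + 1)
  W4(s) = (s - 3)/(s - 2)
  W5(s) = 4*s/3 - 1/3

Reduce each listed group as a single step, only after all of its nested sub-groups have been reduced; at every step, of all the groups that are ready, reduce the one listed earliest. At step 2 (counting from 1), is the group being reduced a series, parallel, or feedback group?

Step 1: reduce the series chain W2, W3
Step 2: combine W1, (W2*W3) in parallel
Step 3: cascade (W1+(W2*W3)), W4, W5
So the answer for step 2 is parallel.

Answer: parallel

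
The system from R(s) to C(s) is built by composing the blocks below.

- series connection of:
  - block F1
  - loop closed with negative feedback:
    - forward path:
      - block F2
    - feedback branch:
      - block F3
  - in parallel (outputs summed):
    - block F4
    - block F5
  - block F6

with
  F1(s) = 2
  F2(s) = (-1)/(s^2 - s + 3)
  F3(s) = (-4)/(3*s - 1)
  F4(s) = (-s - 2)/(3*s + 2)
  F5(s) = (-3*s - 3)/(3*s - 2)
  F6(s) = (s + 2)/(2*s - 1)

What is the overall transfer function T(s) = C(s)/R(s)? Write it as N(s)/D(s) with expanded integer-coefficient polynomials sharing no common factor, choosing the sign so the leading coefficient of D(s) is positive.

Step 1 - close the feedback loop around F2, F3 -> (1 - 3*s)/(3*s^3 - 4*s^2 + 10*s + 1)
Step 2 - combine F4, F5 in parallel -> (-12*s^2 - 19*s - 2)/(9*s^2 - 4)
Step 3 - series reduction of F1, [F2/(1+F2*F3)], (F4+F5), F6 - this is the overall T(s), already in the required normalized form

Therefore the answer is (72*s^4 + 234*s^3 + 154*s^2 - 56*s - 8)/(54*s^6 - 99*s^5 + 192*s^4 - 28*s^3 - 105*s^2 + 32*s + 4).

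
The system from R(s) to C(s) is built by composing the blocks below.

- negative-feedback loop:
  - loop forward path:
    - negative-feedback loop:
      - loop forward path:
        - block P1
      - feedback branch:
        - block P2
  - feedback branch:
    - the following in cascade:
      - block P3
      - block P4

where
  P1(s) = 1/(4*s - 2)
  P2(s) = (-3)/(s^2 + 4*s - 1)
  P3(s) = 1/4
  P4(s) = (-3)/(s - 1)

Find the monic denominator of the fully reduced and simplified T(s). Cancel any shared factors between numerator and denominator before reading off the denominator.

Reducing step by step:

1. collapse the loop (P1 forward, P2 return) = (s^2 + 4*s - 1)/(4*s^3 + 14*s^2 - 12*s - 1)
2. combine P3, P4 in series = (-3)/(4*s - 4)
3. feedback reduction of [P1/(1+P1*P2)], (P3*P4) = (4*s^3 + 12*s^2 - 20*s + 4)/(16*s^4 + 40*s^3 - 107*s^2 + 32*s + 7)
That last expression is T(s), already simplified. Scaling its denominator by 1/16 (the reciprocal of the leading coefficient) yields the monic denominator.

Answer: s^4 + 5*s^3/2 - 107*s^2/16 + 2*s + 7/16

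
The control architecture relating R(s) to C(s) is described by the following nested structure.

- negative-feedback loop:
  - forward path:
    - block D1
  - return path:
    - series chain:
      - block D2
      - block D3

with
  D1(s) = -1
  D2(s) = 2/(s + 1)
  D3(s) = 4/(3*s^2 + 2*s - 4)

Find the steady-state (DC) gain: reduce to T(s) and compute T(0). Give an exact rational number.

The answer is -1/3.

Reasoning:
(1) combine D2, D3 in series -> 8/(3*s^3 + 5*s^2 - 2*s - 4)
(2) collapse the loop (D1 forward, (D2*D3) return) -> (-3*s^3 - 5*s^2 + 2*s + 4)/(3*s^3 + 5*s^2 - 2*s - 12)
That last expression is T(s); at s = 0 only the constant terms survive, so T(0) = 4/(-12) = -1/3.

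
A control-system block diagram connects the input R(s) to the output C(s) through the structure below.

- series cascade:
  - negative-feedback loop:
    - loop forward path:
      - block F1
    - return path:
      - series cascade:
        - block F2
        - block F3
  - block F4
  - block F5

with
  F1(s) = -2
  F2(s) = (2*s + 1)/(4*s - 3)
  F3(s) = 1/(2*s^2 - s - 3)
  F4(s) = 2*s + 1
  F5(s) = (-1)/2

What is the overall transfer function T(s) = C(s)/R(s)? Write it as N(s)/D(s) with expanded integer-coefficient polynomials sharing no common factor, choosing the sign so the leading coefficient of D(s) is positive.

(1) multiply F2, F3 (series): (2*s + 1)/(8*s^3 - 10*s^2 - 9*s + 9)
(2) collapse the loop (F1 forward, (F2*F3) return): (-16*s^3 + 20*s^2 + 18*s - 18)/(8*s^3 - 10*s^2 - 13*s + 7)
(3) reduce the series chain [F1/(1+F1*(F2*F3))], F4, F5, giving the overall T(s)

Final answer: (16*s^4 - 12*s^3 - 28*s^2 + 9*s + 9)/(8*s^3 - 10*s^2 - 13*s + 7)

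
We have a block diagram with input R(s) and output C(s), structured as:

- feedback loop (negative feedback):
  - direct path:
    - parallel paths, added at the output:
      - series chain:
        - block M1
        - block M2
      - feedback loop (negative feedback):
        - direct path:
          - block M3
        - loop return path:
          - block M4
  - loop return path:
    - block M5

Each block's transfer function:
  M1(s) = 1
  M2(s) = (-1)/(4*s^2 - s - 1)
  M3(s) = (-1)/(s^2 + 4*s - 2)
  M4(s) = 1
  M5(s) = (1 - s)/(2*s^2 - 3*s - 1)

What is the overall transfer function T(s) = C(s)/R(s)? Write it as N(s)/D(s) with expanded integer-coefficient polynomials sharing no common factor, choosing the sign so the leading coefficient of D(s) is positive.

First reduce the diagram to T(s).

1. multiply M1, M2 (series) gives (-1)/(4*s^2 - s - 1)
2. feedback reduction of M3, M4 gives (-1)/(s^2 + 4*s - 3)
3. parallel reduction of (M1*M2), [M3/(1+M3*M4)] gives (-5*s^2 - 3*s + 4)/(4*s^4 + 15*s^3 - 17*s^2 - s + 3)
4. collapse the loop (((M1*M2)+[M3/(1+M3*M4)]) forward, M5 return) - this is the overall T(s), already in the required normalized form

Answer: (-10*s^4 + 9*s^3 + 22*s^2 - 9*s - 4)/(8*s^6 + 18*s^5 - 83*s^4 + 39*s^3 + 24*s^2 - 15*s + 1)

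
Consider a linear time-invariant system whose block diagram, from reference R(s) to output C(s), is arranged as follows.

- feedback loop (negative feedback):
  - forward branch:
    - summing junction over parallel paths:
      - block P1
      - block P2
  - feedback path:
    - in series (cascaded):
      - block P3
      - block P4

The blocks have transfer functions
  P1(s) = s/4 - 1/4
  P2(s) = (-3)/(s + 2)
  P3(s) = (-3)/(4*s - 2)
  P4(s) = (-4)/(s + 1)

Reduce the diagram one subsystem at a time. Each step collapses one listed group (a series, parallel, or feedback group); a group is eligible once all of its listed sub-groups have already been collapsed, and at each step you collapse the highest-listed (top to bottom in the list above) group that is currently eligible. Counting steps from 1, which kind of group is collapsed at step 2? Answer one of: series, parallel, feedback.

[1] reduce the parallel group P1, P2
[2] reduce the series chain P3, P4
[3] reduce the feedback loop with forward (P1+P2) and return (P3*P4)
Step 2: series.

Hence the answer: series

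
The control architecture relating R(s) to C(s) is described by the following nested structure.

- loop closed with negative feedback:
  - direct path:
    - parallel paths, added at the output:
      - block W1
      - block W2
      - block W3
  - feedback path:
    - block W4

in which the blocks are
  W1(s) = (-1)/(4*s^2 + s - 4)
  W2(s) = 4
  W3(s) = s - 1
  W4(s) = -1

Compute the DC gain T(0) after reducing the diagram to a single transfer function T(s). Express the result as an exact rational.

Reducing step by step:

[1] parallel reduction of W1, W2, W3: (4*s^3 + 13*s^2 - s - 13)/(4*s^2 + s - 4)
[2] feedback reduction of (W1+W2+W3), W4: (-4*s^3 - 13*s^2 + s + 13)/(4*s^3 + 9*s^2 - 2*s - 9)
DC gain: substitute s = 0 into T(s) from step 2: T(0) = 13/(-9) = -13/9.

Answer: -13/9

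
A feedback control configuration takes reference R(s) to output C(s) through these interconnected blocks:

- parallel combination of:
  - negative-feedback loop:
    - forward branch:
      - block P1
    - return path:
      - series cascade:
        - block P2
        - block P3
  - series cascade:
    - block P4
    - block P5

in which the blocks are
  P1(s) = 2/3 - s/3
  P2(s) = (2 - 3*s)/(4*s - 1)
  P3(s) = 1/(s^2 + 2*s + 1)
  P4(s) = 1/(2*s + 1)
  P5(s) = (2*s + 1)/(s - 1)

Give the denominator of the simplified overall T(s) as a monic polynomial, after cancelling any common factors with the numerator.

1. series reduction of P2, P3 gives (2 - 3*s)/(4*s^3 + 7*s^2 + 2*s - 1)
2. collapse the loop (P1 forward, (P2*P3) return) gives (-4*s^4 + s^3 + 12*s^2 + 5*s - 2)/(12*s^3 + 24*s^2 - 2*s + 1)
3. combine P4, P5 in series gives 1/(s - 1)
4. add [P1/(1+P1*(P2*P3))], (P4*P5) (parallel) gives (-4*s^5 + 5*s^4 + 23*s^3 + 17*s^2 - 9*s + 3)/(12*s^4 + 12*s^3 - 26*s^2 + 3*s - 1)
No further cancellation is possible in the step-4 result, so that is T(s). Its denominator becomes monic after dividing by the leading coefficient 12.

Final answer: s^4 + s^3 - 13*s^2/6 + s/4 - 1/12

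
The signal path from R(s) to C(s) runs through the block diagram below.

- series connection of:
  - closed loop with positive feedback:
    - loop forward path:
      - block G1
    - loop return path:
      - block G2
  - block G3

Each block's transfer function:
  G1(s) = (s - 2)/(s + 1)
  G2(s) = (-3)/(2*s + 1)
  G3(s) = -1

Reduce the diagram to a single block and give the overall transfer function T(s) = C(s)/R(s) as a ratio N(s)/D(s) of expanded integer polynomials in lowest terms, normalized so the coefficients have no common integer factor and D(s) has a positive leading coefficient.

The answer is (-2*s^2 + 3*s + 2)/(2*s^2 + 6*s - 5).

Reasoning:
Step 1: close the feedback loop around G1, G2 -> (2*s^2 - 3*s - 2)/(2*s^2 + 6*s - 5)
Step 2: combine [G1/(1-G1*G2)], G3 in series: this yields T(s), and no further normalization is needed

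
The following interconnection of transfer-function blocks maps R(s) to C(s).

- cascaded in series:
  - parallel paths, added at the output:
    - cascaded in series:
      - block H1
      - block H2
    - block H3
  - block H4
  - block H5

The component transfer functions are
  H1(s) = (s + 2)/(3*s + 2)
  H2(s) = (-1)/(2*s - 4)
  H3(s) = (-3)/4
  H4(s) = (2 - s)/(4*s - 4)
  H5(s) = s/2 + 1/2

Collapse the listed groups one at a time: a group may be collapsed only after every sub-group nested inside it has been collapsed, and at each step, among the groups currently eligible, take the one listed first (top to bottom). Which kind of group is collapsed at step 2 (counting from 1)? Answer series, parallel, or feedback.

[1] combine H1, H2 in series
[2] sum the parallel branches (H1*H2), H3
[3] reduce the series chain ((H1*H2)+H3), H4, H5
Step 2 collapses a parallel group.

Final answer: parallel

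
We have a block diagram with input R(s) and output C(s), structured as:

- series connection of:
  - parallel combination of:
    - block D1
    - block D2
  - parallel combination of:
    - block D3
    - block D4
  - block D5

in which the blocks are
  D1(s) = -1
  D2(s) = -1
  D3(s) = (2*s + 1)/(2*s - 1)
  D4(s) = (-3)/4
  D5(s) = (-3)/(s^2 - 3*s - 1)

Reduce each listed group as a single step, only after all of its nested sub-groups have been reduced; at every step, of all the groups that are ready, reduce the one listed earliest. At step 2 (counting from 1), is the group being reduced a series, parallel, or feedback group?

1. parallel reduction of D1, D2
2. parallel reduction of D3, D4
3. multiply (D1+D2), (D3+D4), D5 (series)
Step 2 collapses a parallel group.

Hence the answer: parallel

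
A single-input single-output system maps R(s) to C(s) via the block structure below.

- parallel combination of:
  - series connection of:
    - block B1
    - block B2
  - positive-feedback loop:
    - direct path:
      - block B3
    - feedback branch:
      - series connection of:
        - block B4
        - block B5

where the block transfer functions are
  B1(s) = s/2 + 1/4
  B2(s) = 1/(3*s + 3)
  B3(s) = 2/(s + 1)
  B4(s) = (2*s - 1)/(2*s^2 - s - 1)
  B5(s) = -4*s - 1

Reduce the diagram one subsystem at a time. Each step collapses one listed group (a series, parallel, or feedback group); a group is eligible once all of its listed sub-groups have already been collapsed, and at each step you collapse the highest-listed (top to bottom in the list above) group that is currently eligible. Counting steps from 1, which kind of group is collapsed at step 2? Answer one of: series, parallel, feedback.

1. reduce the series chain B1, B2
2. multiply B4, B5 (series)
3. reduce the feedback loop with forward B3 and return (B4*B5)
4. add (B1*B2), [B3/(1-B3*(B4*B5))] (parallel)
The group at step 2 is a series group.

Final answer: series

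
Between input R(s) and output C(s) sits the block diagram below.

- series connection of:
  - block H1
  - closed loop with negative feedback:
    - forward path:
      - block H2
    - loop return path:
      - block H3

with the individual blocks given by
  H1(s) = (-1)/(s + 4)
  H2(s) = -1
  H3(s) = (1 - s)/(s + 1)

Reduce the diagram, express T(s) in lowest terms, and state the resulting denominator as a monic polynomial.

Answer: s^2 + 4*s

Working:
1. collapse the loop (H2 forward, H3 return) = (-s - 1)/(2*s)
2. reduce the series chain H1, [H2/(1+H2*H3)] = (s + 1)/(2*s^2 + 8*s)
The result of step 2 is T(s) in lowest terms. Its denominator has leading coefficient 2; dividing the denominator through by 2 makes it monic.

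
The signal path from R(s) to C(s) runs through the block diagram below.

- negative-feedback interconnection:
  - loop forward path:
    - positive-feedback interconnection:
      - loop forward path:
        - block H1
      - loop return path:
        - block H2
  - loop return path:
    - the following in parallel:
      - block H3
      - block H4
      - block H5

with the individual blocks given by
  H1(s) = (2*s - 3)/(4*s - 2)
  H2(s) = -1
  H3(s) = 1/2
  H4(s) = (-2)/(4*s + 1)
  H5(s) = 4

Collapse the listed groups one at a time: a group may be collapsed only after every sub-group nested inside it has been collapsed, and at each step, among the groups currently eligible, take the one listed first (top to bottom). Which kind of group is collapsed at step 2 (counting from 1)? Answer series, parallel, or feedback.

Reducing step by step:

[1] collapse the loop (H1 forward, H2 return)
[2] combine H3, H4, H5 in parallel
[3] collapse the loop ([H1/(1-H1*H2)] forward, (H3+H4+H5) return)
The group at step 2 is a parallel group.

Answer: parallel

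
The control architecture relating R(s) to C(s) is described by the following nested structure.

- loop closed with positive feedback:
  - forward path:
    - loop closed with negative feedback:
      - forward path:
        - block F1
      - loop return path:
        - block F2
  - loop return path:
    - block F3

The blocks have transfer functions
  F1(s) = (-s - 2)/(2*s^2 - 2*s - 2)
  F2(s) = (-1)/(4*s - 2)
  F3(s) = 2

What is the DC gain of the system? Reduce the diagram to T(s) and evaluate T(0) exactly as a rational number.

Reducing step by step:

Step 1: collapse the loop (F1 forward, F2 return); result (-4*s^2 - 6*s + 4)/(8*s^3 - 12*s^2 - 3*s + 6)
Step 2: reduce the feedback loop with forward [F1/(1+F1*F2)] and return F3; result (-4*s^2 - 6*s + 4)/(8*s^3 - 4*s^2 + 9*s - 2)
Evaluating the step-2 result (the overall T(s)) at s = 0 gives T(0) = 4/(-2) = -2.

Answer: -2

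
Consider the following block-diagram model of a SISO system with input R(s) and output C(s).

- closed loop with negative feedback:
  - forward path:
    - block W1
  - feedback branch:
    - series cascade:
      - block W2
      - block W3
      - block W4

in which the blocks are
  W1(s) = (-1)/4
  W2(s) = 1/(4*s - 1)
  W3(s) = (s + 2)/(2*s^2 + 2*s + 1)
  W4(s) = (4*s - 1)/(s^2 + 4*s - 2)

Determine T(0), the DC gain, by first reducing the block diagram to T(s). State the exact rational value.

(1) series reduction of W2, W3, W4 = (s + 2)/(2*s^4 + 10*s^3 + 5*s^2 - 2)
(2) apply the feedback formula to W1, (W2*W3*W4) = (-2*s^4 - 10*s^3 - 5*s^2 + 2)/(8*s^4 + 40*s^3 + 20*s^2 - s - 10)
The step-2 result is T(s). Setting s = 0: T(0) = 2/(-10) = -1/5.

Therefore the answer is -1/5.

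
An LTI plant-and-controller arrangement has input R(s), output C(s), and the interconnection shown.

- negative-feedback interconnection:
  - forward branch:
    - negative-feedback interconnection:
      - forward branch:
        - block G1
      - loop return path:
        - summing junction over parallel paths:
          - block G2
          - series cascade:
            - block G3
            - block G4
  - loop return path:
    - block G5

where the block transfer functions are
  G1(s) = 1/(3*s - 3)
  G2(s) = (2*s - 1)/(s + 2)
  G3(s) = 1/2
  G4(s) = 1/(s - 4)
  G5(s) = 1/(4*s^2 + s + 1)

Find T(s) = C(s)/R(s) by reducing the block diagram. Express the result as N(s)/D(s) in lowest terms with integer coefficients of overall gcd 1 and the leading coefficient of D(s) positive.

(1) multiply G3, G4 (series): 1/(2*s - 8)
(2) combine G2, (G3*G4) in parallel: (4*s^2 - 17*s + 10)/(2*s^2 - 4*s - 16)
(3) collapse the loop (G1 forward, (G2+(G3*G4)) return): (2*s^2 - 4*s - 16)/(6*s^3 - 14*s^2 - 53*s + 58)
(4) reduce the feedback loop with forward [G1/(1+G1*(G2+(G3*G4)))] and return G5, which is the overall transfer function T(s) = C(s)/R(s) in lowest terms

Therefore the answer is (8*s^4 - 14*s^3 - 66*s^2 - 20*s - 16)/(24*s^5 - 50*s^4 - 220*s^3 + 167*s^2 + s + 42).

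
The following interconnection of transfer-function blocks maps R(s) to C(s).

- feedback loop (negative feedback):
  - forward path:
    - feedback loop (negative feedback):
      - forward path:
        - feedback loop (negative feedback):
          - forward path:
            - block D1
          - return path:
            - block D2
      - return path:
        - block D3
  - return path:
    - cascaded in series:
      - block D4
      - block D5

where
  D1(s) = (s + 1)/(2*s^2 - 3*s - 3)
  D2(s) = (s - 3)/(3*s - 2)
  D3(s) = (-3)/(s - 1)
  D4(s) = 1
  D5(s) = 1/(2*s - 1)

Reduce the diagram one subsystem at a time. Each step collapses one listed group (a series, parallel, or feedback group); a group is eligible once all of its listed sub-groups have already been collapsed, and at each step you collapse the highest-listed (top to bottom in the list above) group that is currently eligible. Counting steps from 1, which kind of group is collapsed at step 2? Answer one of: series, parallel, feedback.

Step 1 - close the feedback loop around D1, D2
Step 2 - reduce the feedback loop with forward [D1/(1+D1*D2)] and return D3
Step 3 - series reduction of D4, D5
Step 4 - reduce the feedback loop with forward [[D1/(1+D1*D2)]/(1+[D1/(1+D1*D2)]*D3)] and return (D4*D5)
At step 2 the group reduced is feedback.

Therefore the answer is feedback.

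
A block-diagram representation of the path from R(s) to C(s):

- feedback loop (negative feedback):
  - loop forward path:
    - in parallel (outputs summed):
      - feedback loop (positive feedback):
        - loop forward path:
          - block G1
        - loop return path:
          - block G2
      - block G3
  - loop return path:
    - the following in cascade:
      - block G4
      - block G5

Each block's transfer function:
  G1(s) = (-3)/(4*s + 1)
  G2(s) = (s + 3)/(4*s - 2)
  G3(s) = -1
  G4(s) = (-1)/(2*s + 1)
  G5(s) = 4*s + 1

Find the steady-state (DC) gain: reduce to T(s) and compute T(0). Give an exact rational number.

The answer is -1/8.

Reasoning:
Step 1: close the feedback loop around G1, G2: (6 - 12*s)/(16*s^2 - s + 7)
Step 2: reduce the parallel group [G1/(1-G1*G2)], G3: (-16*s^2 - 11*s - 1)/(16*s^2 - s + 7)
Step 3: cascade G4, G5: (-4*s - 1)/(2*s + 1)
Step 4: close the feedback loop around ([G1/(1-G1*G2)]+G3), (G4*G5): (-32*s^3 - 38*s^2 - 13*s - 1)/(96*s^3 + 74*s^2 + 28*s + 8)
Step 4 gives the overall T(s). Then T(0) = -1/8.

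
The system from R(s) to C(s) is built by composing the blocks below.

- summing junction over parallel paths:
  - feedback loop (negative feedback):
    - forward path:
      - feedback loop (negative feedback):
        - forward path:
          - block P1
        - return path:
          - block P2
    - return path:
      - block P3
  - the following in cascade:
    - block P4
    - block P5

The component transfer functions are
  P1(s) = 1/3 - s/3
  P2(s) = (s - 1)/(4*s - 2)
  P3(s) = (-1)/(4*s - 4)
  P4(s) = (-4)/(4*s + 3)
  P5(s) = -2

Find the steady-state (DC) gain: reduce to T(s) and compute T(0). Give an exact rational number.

Reducing step by step:

1. reduce the feedback loop with forward P1 and return P2 -> (4*s^2 - 6*s + 2)/(s^2 - 14*s + 7)
2. apply the feedback formula to [P1/(1+P1*P2)], P3 -> (8*s^2 - 12*s + 4)/(2*s^2 - 30*s + 15)
3. combine P4, P5 in series -> 8/(4*s + 3)
4. combine [[P1/(1+P1*P2)]/(1+[P1/(1+P1*P2)]*P3)], (P4*P5) in parallel -> (32*s^3 - 8*s^2 - 260*s + 132)/(8*s^3 - 114*s^2 - 30*s + 45)
Evaluating the step-4 result (the overall T(s)) at s = 0 gives T(0) = 132/45 = 44/15.

Answer: 44/15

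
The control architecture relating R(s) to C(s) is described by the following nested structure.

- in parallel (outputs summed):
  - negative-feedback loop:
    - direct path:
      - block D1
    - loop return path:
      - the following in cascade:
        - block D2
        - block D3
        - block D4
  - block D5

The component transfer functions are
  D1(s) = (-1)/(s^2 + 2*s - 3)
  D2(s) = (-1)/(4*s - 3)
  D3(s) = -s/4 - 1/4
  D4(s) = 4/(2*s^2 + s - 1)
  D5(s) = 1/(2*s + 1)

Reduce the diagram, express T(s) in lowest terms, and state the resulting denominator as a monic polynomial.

Step 1: reduce the series chain D2, D3, D4; result 1/(8*s^2 - 10*s + 3)
Step 2: reduce the feedback loop with forward D1 and return (D2*D3*D4); result (-8*s^2 + 10*s - 3)/(8*s^4 + 6*s^3 - 41*s^2 + 36*s - 10)
Step 3: add [D1/(1+D1*(D2*D3*D4))], D5 (parallel); result (8*s^4 - 10*s^3 - 29*s^2 + 40*s - 13)/(16*s^5 + 20*s^4 - 76*s^3 + 31*s^2 + 16*s - 10)
Step 3 gives the fully reduced T(s), with no common factor left to cancel. The denominator's leading coefficient is 16, so divide each of its coefficients by 16 to get the monic form.

Hence the answer: s^5 + 5*s^4/4 - 19*s^3/4 + 31*s^2/16 + s - 5/8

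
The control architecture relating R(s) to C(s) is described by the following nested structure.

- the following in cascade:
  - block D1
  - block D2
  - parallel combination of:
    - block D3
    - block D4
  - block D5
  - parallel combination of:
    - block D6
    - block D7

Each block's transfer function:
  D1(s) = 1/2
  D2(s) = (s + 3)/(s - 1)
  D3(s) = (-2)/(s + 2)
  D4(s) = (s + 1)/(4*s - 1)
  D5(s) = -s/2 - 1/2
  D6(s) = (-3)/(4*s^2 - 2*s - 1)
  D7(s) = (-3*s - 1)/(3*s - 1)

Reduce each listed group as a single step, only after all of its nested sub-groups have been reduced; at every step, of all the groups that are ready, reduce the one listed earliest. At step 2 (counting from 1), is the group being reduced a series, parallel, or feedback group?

The answer is parallel.

Reasoning:
(1) parallel reduction of D3, D4
(2) reduce the parallel group D6, D7
(3) reduce the series chain D1, D2, (D3+D4), D5, (D6+D7)
So the answer for step 2 is parallel.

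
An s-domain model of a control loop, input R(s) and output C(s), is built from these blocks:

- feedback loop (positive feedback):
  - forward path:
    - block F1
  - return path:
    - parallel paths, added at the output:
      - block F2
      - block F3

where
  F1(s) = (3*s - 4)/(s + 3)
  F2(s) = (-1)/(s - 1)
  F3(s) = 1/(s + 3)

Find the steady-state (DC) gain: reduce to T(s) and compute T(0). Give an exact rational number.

First reduce the diagram to T(s).

Step 1: combine F2, F3 in parallel gives (-4)/(s^2 + 2*s - 3)
Step 2: reduce the feedback loop with forward F1 and return (F2+F3) gives (3*s^3 + 2*s^2 - 17*s + 12)/(s^3 + 5*s^2 + 15*s - 25)
DC gain: substitute s = 0 into T(s) from step 2: T(0) = 12/(-25) = -12/25.

Answer: -12/25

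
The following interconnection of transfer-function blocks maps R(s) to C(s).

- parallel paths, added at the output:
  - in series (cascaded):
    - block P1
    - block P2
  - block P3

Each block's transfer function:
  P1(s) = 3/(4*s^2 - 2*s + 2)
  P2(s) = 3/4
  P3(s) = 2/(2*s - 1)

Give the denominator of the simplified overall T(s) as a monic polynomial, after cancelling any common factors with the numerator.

First reduce the diagram to T(s).

[1] combine P1, P2 in series = 9/(16*s^2 - 8*s + 8)
[2] parallel reduction of (P1*P2), P3 = (32*s^2 + 2*s + 7)/(32*s^3 - 32*s^2 + 24*s - 8)
The result of step 2 is T(s) in lowest terms. Its denominator has leading coefficient 32; dividing the denominator through by 32 makes it monic.

Answer: s^3 - s^2 + 3*s/4 - 1/4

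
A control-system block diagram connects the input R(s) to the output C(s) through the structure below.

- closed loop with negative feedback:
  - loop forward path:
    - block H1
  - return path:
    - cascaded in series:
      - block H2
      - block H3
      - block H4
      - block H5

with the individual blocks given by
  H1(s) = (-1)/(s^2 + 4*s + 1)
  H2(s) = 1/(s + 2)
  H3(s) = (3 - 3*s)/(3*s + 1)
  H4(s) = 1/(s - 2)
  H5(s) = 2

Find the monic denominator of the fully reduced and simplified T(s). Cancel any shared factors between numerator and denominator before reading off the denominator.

Reducing step by step:

Step 1. cascade H2, H3, H4, H5 = (6 - 6*s)/(3*s^3 + s^2 - 12*s - 4)
Step 2. reduce the feedback loop with forward H1 and return (H2*H3*H4*H5) = (-3*s^3 - s^2 + 12*s + 4)/(3*s^5 + 13*s^4 - 5*s^3 - 51*s^2 - 22*s - 10)
Step 2 gives the fully reduced T(s), with no common factor left to cancel. The denominator's leading coefficient is 3, so divide each of its coefficients by 3 to get the monic form.

Answer: s^5 + 13*s^4/3 - 5*s^3/3 - 17*s^2 - 22*s/3 - 10/3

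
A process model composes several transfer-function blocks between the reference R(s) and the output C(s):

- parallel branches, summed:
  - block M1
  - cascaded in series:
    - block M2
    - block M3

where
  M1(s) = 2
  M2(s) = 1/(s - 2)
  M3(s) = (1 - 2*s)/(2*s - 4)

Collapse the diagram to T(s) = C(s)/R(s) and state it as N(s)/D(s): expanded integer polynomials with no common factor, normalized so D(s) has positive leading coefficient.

1. series reduction of M2, M3: (1 - 2*s)/(2*s^2 - 8*s + 8)
2. reduce the parallel group M1, (M2*M3) - this is the overall T(s), already in the required normalized form

Answer: (4*s^2 - 18*s + 17)/(2*s^2 - 8*s + 8)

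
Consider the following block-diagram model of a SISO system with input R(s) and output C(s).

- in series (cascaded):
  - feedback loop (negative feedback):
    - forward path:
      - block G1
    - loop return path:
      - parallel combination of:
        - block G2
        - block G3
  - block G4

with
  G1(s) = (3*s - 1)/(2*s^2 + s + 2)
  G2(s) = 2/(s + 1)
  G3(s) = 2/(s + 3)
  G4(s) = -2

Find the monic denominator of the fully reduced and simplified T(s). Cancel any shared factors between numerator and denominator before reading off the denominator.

Reducing step by step:

Step 1: add G2, G3 (parallel) gives (4*s + 8)/(s^2 + 4*s + 3)
Step 2: apply the feedback formula to G1, (G2+G3) gives (3*s^3 + 11*s^2 + 5*s - 3)/(2*s^4 + 9*s^3 + 24*s^2 + 31*s - 2)
Step 3: reduce the series chain [G1/(1+G1*(G2+G3))], G4 gives (-6*s^3 - 22*s^2 - 10*s + 6)/(2*s^4 + 9*s^3 + 24*s^2 + 31*s - 2)
No further cancellation is possible in the step-3 result, so that is T(s). Its denominator becomes monic after dividing by the leading coefficient 2.

Answer: s^4 + 9*s^3/2 + 12*s^2 + 31*s/2 - 1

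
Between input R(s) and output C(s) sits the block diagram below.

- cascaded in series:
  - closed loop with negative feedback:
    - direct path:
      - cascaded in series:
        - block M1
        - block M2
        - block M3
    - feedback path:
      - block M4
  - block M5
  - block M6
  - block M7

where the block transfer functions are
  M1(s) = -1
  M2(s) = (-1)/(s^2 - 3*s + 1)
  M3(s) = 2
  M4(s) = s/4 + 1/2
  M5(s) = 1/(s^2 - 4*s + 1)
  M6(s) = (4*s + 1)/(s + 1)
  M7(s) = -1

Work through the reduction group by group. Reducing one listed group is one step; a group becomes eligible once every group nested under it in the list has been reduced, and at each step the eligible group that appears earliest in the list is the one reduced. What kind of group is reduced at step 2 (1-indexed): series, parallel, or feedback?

Step 1: combine M1, M2, M3 in series
Step 2: apply the feedback formula to (M1*M2*M3), M4
Step 3: series reduction of [(M1*M2*M3)/(1+(M1*M2*M3)*M4)], M5, M6, M7
The group at step 2 is a feedback group.

Therefore the answer is feedback.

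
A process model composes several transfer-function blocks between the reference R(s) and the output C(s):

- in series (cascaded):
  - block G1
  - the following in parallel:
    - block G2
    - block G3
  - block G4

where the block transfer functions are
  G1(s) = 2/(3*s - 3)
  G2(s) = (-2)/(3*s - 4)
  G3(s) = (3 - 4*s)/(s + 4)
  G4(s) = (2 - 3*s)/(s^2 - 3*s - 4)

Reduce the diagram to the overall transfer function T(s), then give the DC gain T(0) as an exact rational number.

1. parallel reduction of G2, G3; result (-12*s^2 + 23*s - 20)/(3*s^2 + 8*s - 16)
2. combine G1, (G2+G3), G4 in series; result (72*s^3 - 186*s^2 + 212*s - 80)/(9*s^5 - 12*s^4 - 153*s^3 + 204*s^2 + 144*s - 192)
The step-2 result is T(s). Setting s = 0: T(0) = -80/(-192) = 5/12.

Therefore the answer is 5/12.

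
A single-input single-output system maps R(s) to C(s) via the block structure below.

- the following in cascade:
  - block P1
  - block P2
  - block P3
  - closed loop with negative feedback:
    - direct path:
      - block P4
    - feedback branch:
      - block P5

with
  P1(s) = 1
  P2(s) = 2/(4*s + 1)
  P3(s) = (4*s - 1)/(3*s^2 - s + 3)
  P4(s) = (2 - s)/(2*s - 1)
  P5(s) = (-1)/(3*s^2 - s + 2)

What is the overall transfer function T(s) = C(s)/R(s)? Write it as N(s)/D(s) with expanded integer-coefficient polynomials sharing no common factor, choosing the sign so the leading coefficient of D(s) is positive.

Answer: (-24*s^4 + 62*s^3 - 46*s^2 + 40*s - 8)/(72*s^6 - 66*s^5 + 143*s^4 - 91*s^3 + 55*s^2 - 26*s - 12)

Working:
[1] collapse the loop (P4 forward, P5 return): (-3*s^3 + 7*s^2 - 4*s + 4)/(6*s^3 - 5*s^2 + 6*s - 4)
[2] series reduction of P1, P2, P3, [P4/(1+P4*P5)]; the result is T(s) itself (integer coefficients, no common factor, positive leading denominator coefficient)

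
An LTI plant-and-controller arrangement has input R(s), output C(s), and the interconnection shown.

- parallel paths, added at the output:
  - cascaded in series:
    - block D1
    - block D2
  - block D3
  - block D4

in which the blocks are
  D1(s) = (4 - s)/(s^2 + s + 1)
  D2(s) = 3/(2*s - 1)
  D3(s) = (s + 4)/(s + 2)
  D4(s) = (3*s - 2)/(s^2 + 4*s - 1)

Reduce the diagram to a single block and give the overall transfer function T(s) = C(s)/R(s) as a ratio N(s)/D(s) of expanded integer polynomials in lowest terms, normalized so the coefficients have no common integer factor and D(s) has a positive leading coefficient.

(1) combine D1, D2 in series gives (12 - 3*s)/(2*s^3 + s^2 + s - 1)
(2) reduce the parallel group (D1*D2), D3, D4: this yields T(s), and no further normalization is needed

Final answer: (2*s^6 + 23*s^5 + 47*s^4 + 7*s^3 + 51*s^2 + 63*s - 16)/(2*s^6 + 13*s^5 + 21*s^4 + 8*s^3 - s^2 - 9*s + 2)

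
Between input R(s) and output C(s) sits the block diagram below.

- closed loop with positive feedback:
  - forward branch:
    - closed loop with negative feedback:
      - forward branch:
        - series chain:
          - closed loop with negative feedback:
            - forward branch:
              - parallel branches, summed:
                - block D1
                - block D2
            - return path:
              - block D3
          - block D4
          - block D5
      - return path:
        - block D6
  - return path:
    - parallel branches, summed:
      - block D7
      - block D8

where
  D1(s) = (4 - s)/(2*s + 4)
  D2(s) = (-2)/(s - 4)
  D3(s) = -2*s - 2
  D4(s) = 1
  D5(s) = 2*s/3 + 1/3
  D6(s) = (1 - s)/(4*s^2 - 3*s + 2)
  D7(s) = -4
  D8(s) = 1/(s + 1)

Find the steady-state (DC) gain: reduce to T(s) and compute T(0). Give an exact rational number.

[1] parallel reduction of D1, D2, giving (-s^2 + 4*s - 24)/(2*s^2 - 4*s - 16)
[2] apply the feedback formula to (D1+D2), D3, giving (-s^2 + 4*s - 24)/(2*s^3 - 4*s^2 + 36*s + 32)
[3] cascade [(D1+D2)/(1+(D1+D2)*D3)], D4, D5, giving (-2*s^3 + 7*s^2 - 44*s - 24)/(6*s^3 - 12*s^2 + 108*s + 96)
[4] feedback reduction of ([(D1+D2)/(1+(D1+D2)*D3)]*D4*D5), D6, giving (-8*s^5 + 34*s^4 - 201*s^3 + 50*s^2 - 16*s - 48)/(24*s^5 - 64*s^4 + 471*s^3 + 87*s^2 - 92*s + 168)
[5] reduce the parallel group D7, D8, giving (-4*s - 3)/(s + 1)
[6] feedback reduction of [([(D1+D2)/(1+(D1+D2)*D3)]*D4*D5)/(1+([(D1+D2)/(1+(D1+D2)*D3)]*D4*D5)*D6)], (D7+D8), giving (8*s^6 - 26*s^5 + 167*s^4 + 151*s^3 - 34*s^2 + 64*s + 48)/(8*s^6 - 72*s^5 + 295*s^4 - 155*s^3 - 81*s^2 + 164*s - 24)
DC gain: substitute s = 0 into T(s) from step 6: T(0) = 48/(-24) = -2.

Final answer: -2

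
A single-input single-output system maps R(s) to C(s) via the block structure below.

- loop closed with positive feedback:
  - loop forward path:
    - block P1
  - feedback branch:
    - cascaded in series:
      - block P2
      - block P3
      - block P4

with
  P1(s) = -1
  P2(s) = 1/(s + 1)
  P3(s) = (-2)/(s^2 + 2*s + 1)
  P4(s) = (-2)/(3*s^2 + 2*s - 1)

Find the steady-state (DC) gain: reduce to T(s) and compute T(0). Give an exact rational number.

First reduce the diagram to T(s).

Step 1 - reduce the series chain P2, P3, P4: 4/(3*s^5 + 11*s^4 + 14*s^3 + 6*s^2 - s - 1)
Step 2 - reduce the feedback loop with forward P1 and return (P2*P3*P4): (-3*s^5 - 11*s^4 - 14*s^3 - 6*s^2 + s + 1)/(3*s^5 + 11*s^4 + 14*s^3 + 6*s^2 - s + 3)
The step-2 result is T(s). Setting s = 0: T(0) = 1/3.

Answer: 1/3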